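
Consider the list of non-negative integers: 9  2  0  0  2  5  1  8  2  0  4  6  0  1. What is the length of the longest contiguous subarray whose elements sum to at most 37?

13

add 9: [9] sum 9, len 1
add 2: [9, 2] sum 11, len 2
add 0: [9, 2, 0] sum 11, len 3
add 0: [9, 2, 0, 0] sum 11, len 4
add 2: [9, 2, 0, 0, 2] sum 13, len 5
add 5: [9, 2, 0, 0, 2, 5] sum 18, len 6
add 1: [9, 2, 0, 0, 2, 5, 1] sum 19, len 7
add 8: [9, 2, 0, 0, 2, 5, 1, 8] sum 27, len 8
add 2: [9, 2, 0, 0, 2, 5, 1, 8, 2] sum 29, len 9
add 0: [9, 2, 0, 0, 2, 5, 1, 8, 2, 0] sum 29, len 10
add 4: [9, 2, 0, 0, 2, 5, 1, 8, 2, 0, 4] sum 33, len 11
add 6: [2, 0, 0, 2, 5, 1, 8, 2, 0, 4, 6] sum 30, len 11
add 0: [2, 0, 0, 2, 5, 1, 8, 2, 0, 4, 6, 0] sum 30, len 12
add 1: [2, 0, 0, 2, 5, 1, 8, 2, 0, 4, 6, 0, 1] sum 31, len 13
Longest length seen: 13.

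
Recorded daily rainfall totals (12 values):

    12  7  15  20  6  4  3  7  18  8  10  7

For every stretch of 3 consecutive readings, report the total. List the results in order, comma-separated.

34, 42, 41, 30, 13, 14, 28, 33, 36, 25

12 7 15 → sum 34
7 15 20 → sum 42
15 20 6 → sum 41
20 6 4 → sum 30
6 4 3 → sum 13
4 3 7 → sum 14
3 7 18 → sum 28
7 18 8 → sum 33
18 8 10 → sum 36
8 10 7 → sum 25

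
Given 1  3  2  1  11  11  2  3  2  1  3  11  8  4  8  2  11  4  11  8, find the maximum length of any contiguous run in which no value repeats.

6

add 1: [1] len 1
add 3: [1, 3] len 2
add 2: [1, 3, 2] len 3
add 1 (repeat 1, move left end past it): [3, 2, 1] len 3
add 11: [3, 2, 1, 11] len 4
add 11 (repeat 11, move left end past it): [11] len 1
add 2: [11, 2] len 2
add 3: [11, 2, 3] len 3
add 2 (repeat 2, move left end past it): [3, 2] len 2
add 1: [3, 2, 1] len 3
add 3 (repeat 3, move left end past it): [2, 1, 3] len 3
add 11: [2, 1, 3, 11] len 4
add 8: [2, 1, 3, 11, 8] len 5
add 4: [2, 1, 3, 11, 8, 4] len 6
add 8 (repeat 8, move left end past it): [4, 8] len 2
add 2: [4, 8, 2] len 3
add 11: [4, 8, 2, 11] len 4
add 4 (repeat 4, move left end past it): [8, 2, 11, 4] len 4
add 11 (repeat 11, move left end past it): [4, 11] len 2
add 8: [4, 11, 8] len 3
Longest all-distinct length: 6.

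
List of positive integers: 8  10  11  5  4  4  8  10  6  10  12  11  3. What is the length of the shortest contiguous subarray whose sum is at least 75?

add 8: running sum 8 < 75
add 10: running sum 18 < 75
add 11: running sum 29 < 75
add 5: running sum 34 < 75
add 4: running sum 38 < 75
add 4: running sum 42 < 75
add 8: running sum 50 < 75
add 10: running sum 60 < 75
add 6: running sum 66 < 75
end 9: [8, 10, 11, 5, 4, 4, 8, 10, 6, 10] sum 76, len 10
end 10: [10, 11, 5, 4, 4, 8, 10, 6, 10, 12] sum 80, len 10
end 11: [11, 5, 4, 4, 8, 10, 6, 10, 12, 11] sum 81, len 10
end 12: [11, 5, 4, 4, 8, 10, 6, 10, 12, 11, 3] sum 84, len 11
Shortest qualifying length: 10.

10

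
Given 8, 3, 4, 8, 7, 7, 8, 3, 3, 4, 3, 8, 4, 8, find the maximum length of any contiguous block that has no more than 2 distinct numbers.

4

add 8: window [8] (1 distinct), len 1
add 3: window [8, 3] (2 distinct), len 2
add 4: window [3, 4] (2 distinct), len 2
add 8: window [4, 8] (2 distinct), len 2
add 7: window [8, 7] (2 distinct), len 2
add 7: window [8, 7, 7] (2 distinct), len 3
add 8: window [8, 7, 7, 8] (2 distinct), len 4
add 3: window [8, 3] (2 distinct), len 2
add 3: window [8, 3, 3] (2 distinct), len 3
add 4: window [3, 3, 4] (2 distinct), len 3
add 3: window [3, 3, 4, 3] (2 distinct), len 4
add 8: window [3, 8] (2 distinct), len 2
add 4: window [8, 4] (2 distinct), len 2
add 8: window [8, 4, 8] (2 distinct), len 3
Longest length with ≤2 distinct: 4.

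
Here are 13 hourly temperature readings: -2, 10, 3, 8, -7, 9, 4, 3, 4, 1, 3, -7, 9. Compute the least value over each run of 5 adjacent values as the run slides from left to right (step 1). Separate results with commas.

-7, -7, -7, -7, -7, 1, 1, -7, -7

(-2, 10, 3, 8, -7) → min -7
(10, 3, 8, -7, 9) → min -7
(3, 8, -7, 9, 4) → min -7
(8, -7, 9, 4, 3) → min -7
(-7, 9, 4, 3, 4) → min -7
(9, 4, 3, 4, 1) → min 1
(4, 3, 4, 1, 3) → min 1
(3, 4, 1, 3, -7) → min -7
(4, 1, 3, -7, 9) → min -7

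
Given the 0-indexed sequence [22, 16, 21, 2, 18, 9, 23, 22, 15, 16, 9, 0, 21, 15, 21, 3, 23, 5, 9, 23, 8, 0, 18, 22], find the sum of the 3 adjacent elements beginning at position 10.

Elements at indices 10..12: 9, 0, 21
sum(9, 0, 21) = 30

30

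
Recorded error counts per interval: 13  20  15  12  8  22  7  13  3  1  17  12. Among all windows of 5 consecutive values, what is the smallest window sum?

41

13 20 15 12 8 → sum 68
20 15 12 8 22 → sum 77
15 12 8 22 7 → sum 64
12 8 22 7 13 → sum 62
8 22 7 13 3 → sum 53
22 7 13 3 1 → sum 46
7 13 3 1 17 → sum 41
13 3 1 17 12 → sum 46
Smallest of these is 41.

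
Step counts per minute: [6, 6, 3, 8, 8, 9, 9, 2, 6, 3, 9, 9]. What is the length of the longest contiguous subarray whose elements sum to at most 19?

3

add 6: [6] sum 6, len 1
add 6: [6, 6] sum 12, len 2
add 3: [6, 6, 3] sum 15, len 3
add 8: [6, 3, 8] sum 17, len 3
add 8: [3, 8, 8] sum 19, len 3
add 9: [8, 9] sum 17, len 2
add 9: [9, 9] sum 18, len 2
add 2: [9, 2] sum 11, len 2
add 6: [9, 2, 6] sum 17, len 3
add 3: [2, 6, 3] sum 11, len 3
add 9: [6, 3, 9] sum 18, len 3
add 9: [9, 9] sum 18, len 2
Longest length seen: 3.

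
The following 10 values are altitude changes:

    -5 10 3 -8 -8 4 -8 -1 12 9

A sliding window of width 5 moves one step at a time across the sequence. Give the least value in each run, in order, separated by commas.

Sliding a size-5 window across the 10 values:
-5 10 3 -8 -8 → min -8
10 3 -8 -8 4 → min -8
3 -8 -8 4 -8 → min -8
-8 -8 4 -8 -1 → min -8
-8 4 -8 -1 12 → min -8
4 -8 -1 12 9 → min -8

-8, -8, -8, -8, -8, -8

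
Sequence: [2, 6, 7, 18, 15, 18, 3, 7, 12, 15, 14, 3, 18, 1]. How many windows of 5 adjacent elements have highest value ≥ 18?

[2, 6, 7, 18, 15] → max 18  ≥ 18 ✓
[6, 7, 18, 15, 18] → max 18  ≥ 18 ✓
[7, 18, 15, 18, 3] → max 18  ≥ 18 ✓
[18, 15, 18, 3, 7] → max 18  ≥ 18 ✓
[15, 18, 3, 7, 12] → max 18  ≥ 18 ✓
[18, 3, 7, 12, 15] → max 18  ≥ 18 ✓
[3, 7, 12, 15, 14] → max 15
[7, 12, 15, 14, 3] → max 15
[12, 15, 14, 3, 18] → max 18  ≥ 18 ✓
[15, 14, 3, 18, 1] → max 18  ≥ 18 ✓
8 windows satisfy the condition.

8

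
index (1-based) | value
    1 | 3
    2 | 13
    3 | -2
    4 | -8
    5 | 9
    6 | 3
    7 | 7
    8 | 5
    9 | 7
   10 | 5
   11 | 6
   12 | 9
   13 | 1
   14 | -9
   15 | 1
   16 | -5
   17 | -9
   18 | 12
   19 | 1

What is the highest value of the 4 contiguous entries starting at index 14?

Elements at indices 14..17: -9, 1, -5, -9
max(-9, 1, -5, -9) = 1

1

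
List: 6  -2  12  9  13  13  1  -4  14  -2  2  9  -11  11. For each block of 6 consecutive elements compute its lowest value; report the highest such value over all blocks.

[6, -2, 12, 9, 13, 13] → min -2
[-2, 12, 9, 13, 13, 1] → min -2
[12, 9, 13, 13, 1, -4] → min -4
[9, 13, 13, 1, -4, 14] → min -4
[13, 13, 1, -4, 14, -2] → min -4
[13, 1, -4, 14, -2, 2] → min -4
[1, -4, 14, -2, 2, 9] → min -4
[-4, 14, -2, 2, 9, -11] → min -11
[14, -2, 2, 9, -11, 11] → min -11
Highest of these is -2.

-2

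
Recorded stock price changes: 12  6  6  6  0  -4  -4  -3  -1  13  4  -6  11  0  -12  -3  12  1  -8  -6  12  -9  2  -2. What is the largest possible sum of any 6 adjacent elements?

Each size-6 window and its sum:
(12, 6, 6, 6, 0, -4) → sum 26
(6, 6, 6, 0, -4, -4) → sum 10
(6, 6, 0, -4, -4, -3) → sum 1
(6, 0, -4, -4, -3, -1) → sum -6
(0, -4, -4, -3, -1, 13) → sum 1
(-4, -4, -3, -1, 13, 4) → sum 5
(-4, -3, -1, 13, 4, -6) → sum 3
(-3, -1, 13, 4, -6, 11) → sum 18
(-1, 13, 4, -6, 11, 0) → sum 21
(13, 4, -6, 11, 0, -12) → sum 10
(4, -6, 11, 0, -12, -3) → sum -6
(-6, 11, 0, -12, -3, 12) → sum 2
(11, 0, -12, -3, 12, 1) → sum 9
(0, -12, -3, 12, 1, -8) → sum -10
(-12, -3, 12, 1, -8, -6) → sum -16
(-3, 12, 1, -8, -6, 12) → sum 8
(12, 1, -8, -6, 12, -9) → sum 2
(1, -8, -6, 12, -9, 2) → sum -8
(-8, -6, 12, -9, 2, -2) → sum -11
Largest of these is 26.

26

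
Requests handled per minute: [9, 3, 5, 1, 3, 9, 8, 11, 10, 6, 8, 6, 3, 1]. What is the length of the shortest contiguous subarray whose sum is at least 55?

7

add 9: running sum 9 < 55
add 3: running sum 12 < 55
add 5: running sum 17 < 55
add 1: running sum 18 < 55
add 3: running sum 21 < 55
add 9: running sum 30 < 55
add 8: running sum 38 < 55
add 11: running sum 49 < 55
end 8: [9, 3, 5, 1, 3, 9, 8, 11, 10] sum 59, len 9
end 9: [3, 5, 1, 3, 9, 8, 11, 10, 6] sum 56, len 9
end 10: [3, 9, 8, 11, 10, 6, 8] sum 55, len 7
end 11: [9, 8, 11, 10, 6, 8, 6] sum 58, len 7
end 12: [9, 8, 11, 10, 6, 8, 6, 3] sum 61, len 8
end 13: [9, 8, 11, 10, 6, 8, 6, 3, 1] sum 62, len 9
Shortest qualifying length: 7.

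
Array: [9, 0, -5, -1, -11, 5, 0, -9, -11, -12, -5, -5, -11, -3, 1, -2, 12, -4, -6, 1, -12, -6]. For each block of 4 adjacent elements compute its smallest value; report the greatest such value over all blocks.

Window mins for each of the 19 positions:
(9, 0, -5, -1) → min -5
(0, -5, -1, -11) → min -11
(-5, -1, -11, 5) → min -11
(-1, -11, 5, 0) → min -11
(-11, 5, 0, -9) → min -11
(5, 0, -9, -11) → min -11
(0, -9, -11, -12) → min -12
(-9, -11, -12, -5) → min -12
(-11, -12, -5, -5) → min -12
(-12, -5, -5, -11) → min -12
(-5, -5, -11, -3) → min -11
(-5, -11, -3, 1) → min -11
(-11, -3, 1, -2) → min -11
(-3, 1, -2, 12) → min -3
(1, -2, 12, -4) → min -4
(-2, 12, -4, -6) → min -6
(12, -4, -6, 1) → min -6
(-4, -6, 1, -12) → min -12
(-6, 1, -12, -6) → min -12
Greatest of these is -3.

-3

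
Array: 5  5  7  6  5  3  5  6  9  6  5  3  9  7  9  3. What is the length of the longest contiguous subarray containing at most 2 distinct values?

3

[5] 1 distinct, len 1
[5, 5] 1 distinct, len 2
[5, 5, 7] 2 distinct, len 3
[7, 6] 2 distinct, len 2
[6, 5] 2 distinct, len 2
[5, 3] 2 distinct, len 2
[5, 3, 5] 2 distinct, len 3
[5, 6] 2 distinct, len 2
[6, 9] 2 distinct, len 2
[6, 9, 6] 2 distinct, len 3
[6, 5] 2 distinct, len 2
[5, 3] 2 distinct, len 2
[3, 9] 2 distinct, len 2
[9, 7] 2 distinct, len 2
[9, 7, 9] 2 distinct, len 3
[9, 3] 2 distinct, len 2
Longest length with ≤2 distinct: 3.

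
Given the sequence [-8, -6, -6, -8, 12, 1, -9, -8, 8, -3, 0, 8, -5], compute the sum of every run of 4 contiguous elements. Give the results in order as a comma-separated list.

-8 -6 -6 -8 → sum -28
-6 -6 -8 12 → sum -8
-6 -8 12 1 → sum -1
-8 12 1 -9 → sum -4
12 1 -9 -8 → sum -4
1 -9 -8 8 → sum -8
-9 -8 8 -3 → sum -12
-8 8 -3 0 → sum -3
8 -3 0 8 → sum 13
-3 0 8 -5 → sum 0

-28, -8, -1, -4, -4, -8, -12, -3, 13, 0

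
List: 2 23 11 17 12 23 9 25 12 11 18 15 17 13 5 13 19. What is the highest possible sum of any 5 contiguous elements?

86

Each size-5 window and its sum:
2 23 11 17 12 → sum 65
23 11 17 12 23 → sum 86
11 17 12 23 9 → sum 72
17 12 23 9 25 → sum 86
12 23 9 25 12 → sum 81
23 9 25 12 11 → sum 80
9 25 12 11 18 → sum 75
25 12 11 18 15 → sum 81
12 11 18 15 17 → sum 73
11 18 15 17 13 → sum 74
18 15 17 13 5 → sum 68
15 17 13 5 13 → sum 63
17 13 5 13 19 → sum 67
Highest of these is 86.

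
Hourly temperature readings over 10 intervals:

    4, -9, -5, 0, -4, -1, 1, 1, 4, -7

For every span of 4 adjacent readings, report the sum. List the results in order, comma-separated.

-10, -18, -10, -4, -3, 5, -1

4 -9 -5 0 → sum -10
-9 -5 0 -4 → sum -18
-5 0 -4 -1 → sum -10
0 -4 -1 1 → sum -4
-4 -1 1 1 → sum -3
-1 1 1 4 → sum 5
1 1 4 -7 → sum -1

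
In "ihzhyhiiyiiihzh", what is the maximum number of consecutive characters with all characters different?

add i: [i] len 1
add h: [i, h] len 2
add z: [i, h, z] len 3
add h (repeat h, move left end past it): [z, h] len 2
add y: [z, h, y] len 3
add h (repeat h, move left end past it): [y, h] len 2
add i: [y, h, i] len 3
add i (repeat i, move left end past it): [i] len 1
add y: [i, y] len 2
add i (repeat i, move left end past it): [y, i] len 2
add i (repeat i, move left end past it): [i] len 1
add i (repeat i, move left end past it): [i] len 1
add h: [i, h] len 2
add z: [i, h, z] len 3
add h (repeat h, move left end past it): [z, h] len 2
Longest all-distinct length: 3.

3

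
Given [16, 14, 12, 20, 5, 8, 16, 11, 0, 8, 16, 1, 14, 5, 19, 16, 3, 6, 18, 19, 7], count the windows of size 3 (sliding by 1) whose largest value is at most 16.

10

16 14 12 → max 16  ≤ 16 ✓
14 12 20 → max 20
12 20 5 → max 20
20 5 8 → max 20
5 8 16 → max 16  ≤ 16 ✓
8 16 11 → max 16  ≤ 16 ✓
16 11 0 → max 16  ≤ 16 ✓
11 0 8 → max 11  ≤ 16 ✓
0 8 16 → max 16  ≤ 16 ✓
8 16 1 → max 16  ≤ 16 ✓
16 1 14 → max 16  ≤ 16 ✓
1 14 5 → max 14  ≤ 16 ✓
14 5 19 → max 19
5 19 16 → max 19
19 16 3 → max 19
16 3 6 → max 16  ≤ 16 ✓
3 6 18 → max 18
6 18 19 → max 19
18 19 7 → max 19
10 windows satisfy the condition.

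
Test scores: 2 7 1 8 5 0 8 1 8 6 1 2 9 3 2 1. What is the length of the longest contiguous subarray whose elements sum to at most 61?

→ 2: sum 2, len 1
→ 7: sum 9, len 2
→ 1: sum 10, len 3
→ 8: sum 18, len 4
→ 5: sum 23, len 5
→ 0: sum 23, len 6
→ 8: sum 31, len 7
→ 1: sum 32, len 8
→ 8: sum 40, len 9
→ 6: sum 46, len 10
→ 1: sum 47, len 11
→ 2: sum 49, len 12
→ 9: sum 58, len 13
→ 3: sum 61, len 14
→ 2 (dropped 2): sum 61, len 14
→ 1 (dropped 7): sum 55, len 14
Longest length seen: 14.

14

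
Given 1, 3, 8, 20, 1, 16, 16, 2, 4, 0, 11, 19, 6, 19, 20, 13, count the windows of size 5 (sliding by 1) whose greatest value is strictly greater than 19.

(1, 3, 8, 20, 1) → max 20  > 19 ✓
(3, 8, 20, 1, 16) → max 20  > 19 ✓
(8, 20, 1, 16, 16) → max 20  > 19 ✓
(20, 1, 16, 16, 2) → max 20  > 19 ✓
(1, 16, 16, 2, 4) → max 16
(16, 16, 2, 4, 0) → max 16
(16, 2, 4, 0, 11) → max 16
(2, 4, 0, 11, 19) → max 19
(4, 0, 11, 19, 6) → max 19
(0, 11, 19, 6, 19) → max 19
(11, 19, 6, 19, 20) → max 20  > 19 ✓
(19, 6, 19, 20, 13) → max 20  > 19 ✓
6 windows satisfy the condition.

6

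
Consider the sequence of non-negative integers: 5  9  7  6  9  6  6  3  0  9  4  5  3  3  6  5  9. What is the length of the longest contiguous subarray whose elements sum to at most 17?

4

add 5: [5] sum 5, len 1
add 9: [5, 9] sum 14, len 2
add 7: [9, 7] sum 16, len 2
add 6: [7, 6] sum 13, len 2
add 9: [6, 9] sum 15, len 2
add 6: [9, 6] sum 15, len 2
add 6: [6, 6] sum 12, len 2
add 3: [6, 6, 3] sum 15, len 3
add 0: [6, 6, 3, 0] sum 15, len 4
add 9: [3, 0, 9] sum 12, len 3
add 4: [3, 0, 9, 4] sum 16, len 4
add 5: [4, 5] sum 9, len 2
add 3: [4, 5, 3] sum 12, len 3
add 3: [4, 5, 3, 3] sum 15, len 4
add 6: [5, 3, 3, 6] sum 17, len 4
add 5: [3, 3, 6, 5] sum 17, len 4
add 9: [5, 9] sum 14, len 2
Longest length seen: 4.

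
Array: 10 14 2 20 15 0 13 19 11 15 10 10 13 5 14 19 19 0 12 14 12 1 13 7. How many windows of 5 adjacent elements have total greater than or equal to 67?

3

10 14 2 20 15 → sum 61
14 2 20 15 0 → sum 51
2 20 15 0 13 → sum 50
20 15 0 13 19 → sum 67  ≥ 67 ✓
15 0 13 19 11 → sum 58
0 13 19 11 15 → sum 58
13 19 11 15 10 → sum 68  ≥ 67 ✓
19 11 15 10 10 → sum 65
11 15 10 10 13 → sum 59
15 10 10 13 5 → sum 53
10 10 13 5 14 → sum 52
10 13 5 14 19 → sum 61
13 5 14 19 19 → sum 70  ≥ 67 ✓
5 14 19 19 0 → sum 57
14 19 19 0 12 → sum 64
19 19 0 12 14 → sum 64
19 0 12 14 12 → sum 57
0 12 14 12 1 → sum 39
12 14 12 1 13 → sum 52
14 12 1 13 7 → sum 47
3 windows satisfy the condition.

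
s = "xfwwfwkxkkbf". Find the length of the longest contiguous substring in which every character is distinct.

4

[x] len 1
[x, f] len 2
[x, f, w] len 3
[w] len 1
[w, f] len 2
[f, w] len 2
[f, w, k] len 3
[f, w, k, x] len 4
[x, k] len 2
[k] len 1
[k, b] len 2
[k, b, f] len 3
Longest all-distinct length: 4.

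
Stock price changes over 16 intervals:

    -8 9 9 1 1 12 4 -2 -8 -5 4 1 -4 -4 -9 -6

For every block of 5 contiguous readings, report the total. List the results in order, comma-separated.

12, 32, 27, 16, 7, 1, -7, -10, -12, -8, -12, -22

(-8, 9, 9, 1, 1) → sum 12
(9, 9, 1, 1, 12) → sum 32
(9, 1, 1, 12, 4) → sum 27
(1, 1, 12, 4, -2) → sum 16
(1, 12, 4, -2, -8) → sum 7
(12, 4, -2, -8, -5) → sum 1
(4, -2, -8, -5, 4) → sum -7
(-2, -8, -5, 4, 1) → sum -10
(-8, -5, 4, 1, -4) → sum -12
(-5, 4, 1, -4, -4) → sum -8
(4, 1, -4, -4, -9) → sum -12
(1, -4, -4, -9, -6) → sum -22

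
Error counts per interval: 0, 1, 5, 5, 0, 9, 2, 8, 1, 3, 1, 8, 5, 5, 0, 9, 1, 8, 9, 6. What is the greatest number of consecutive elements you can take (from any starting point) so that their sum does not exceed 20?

6

Extend to the right; shrink from the left whenever the sum exceeds 20:
[0] sum 0 len 1
[0, 1] sum 1 len 2
[0, 1, 5] sum 6 len 3
[0, 1, 5, 5] sum 11 len 4
[0, 1, 5, 5, 0] sum 11 len 5
[0, 1, 5, 5, 0, 9] sum 20 len 6
[5, 0, 9, 2] sum 16 len 4
[0, 9, 2, 8] sum 19 len 4
[0, 9, 2, 8, 1] sum 20 len 5
[2, 8, 1, 3] sum 14 len 4
[2, 8, 1, 3, 1] sum 15 len 5
[1, 3, 1, 8] sum 13 len 4
[1, 3, 1, 8, 5] sum 18 len 5
[1, 8, 5, 5] sum 19 len 4
[1, 8, 5, 5, 0] sum 19 len 5
[5, 5, 0, 9] sum 19 len 4
[5, 5, 0, 9, 1] sum 20 len 5
[0, 9, 1, 8] sum 18 len 4
[1, 8, 9] sum 18 len 3
[9, 6] sum 15 len 2
Longest length seen: 6.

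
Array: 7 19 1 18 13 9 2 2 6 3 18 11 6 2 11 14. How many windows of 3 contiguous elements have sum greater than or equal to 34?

3

[7, 19, 1] → sum 27
[19, 1, 18] → sum 38  ≥ 34 ✓
[1, 18, 13] → sum 32
[18, 13, 9] → sum 40  ≥ 34 ✓
[13, 9, 2] → sum 24
[9, 2, 2] → sum 13
[2, 2, 6] → sum 10
[2, 6, 3] → sum 11
[6, 3, 18] → sum 27
[3, 18, 11] → sum 32
[18, 11, 6] → sum 35  ≥ 34 ✓
[11, 6, 2] → sum 19
[6, 2, 11] → sum 19
[2, 11, 14] → sum 27
3 windows satisfy the condition.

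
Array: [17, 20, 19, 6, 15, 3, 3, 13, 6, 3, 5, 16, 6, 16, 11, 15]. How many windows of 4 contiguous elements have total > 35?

[17, 20, 19, 6] → sum 62  > 35 ✓
[20, 19, 6, 15] → sum 60  > 35 ✓
[19, 6, 15, 3] → sum 43  > 35 ✓
[6, 15, 3, 3] → sum 27
[15, 3, 3, 13] → sum 34
[3, 3, 13, 6] → sum 25
[3, 13, 6, 3] → sum 25
[13, 6, 3, 5] → sum 27
[6, 3, 5, 16] → sum 30
[3, 5, 16, 6] → sum 30
[5, 16, 6, 16] → sum 43  > 35 ✓
[16, 6, 16, 11] → sum 49  > 35 ✓
[6, 16, 11, 15] → sum 48  > 35 ✓
6 windows satisfy the condition.

6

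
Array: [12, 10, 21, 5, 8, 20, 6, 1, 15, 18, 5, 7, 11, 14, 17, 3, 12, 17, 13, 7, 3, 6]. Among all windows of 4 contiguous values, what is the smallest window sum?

[12, 10, 21, 5] → sum 48
[10, 21, 5, 8] → sum 44
[21, 5, 8, 20] → sum 54
[5, 8, 20, 6] → sum 39
[8, 20, 6, 1] → sum 35
[20, 6, 1, 15] → sum 42
[6, 1, 15, 18] → sum 40
[1, 15, 18, 5] → sum 39
[15, 18, 5, 7] → sum 45
[18, 5, 7, 11] → sum 41
[5, 7, 11, 14] → sum 37
[7, 11, 14, 17] → sum 49
[11, 14, 17, 3] → sum 45
[14, 17, 3, 12] → sum 46
[17, 3, 12, 17] → sum 49
[3, 12, 17, 13] → sum 45
[12, 17, 13, 7] → sum 49
[17, 13, 7, 3] → sum 40
[13, 7, 3, 6] → sum 29
Smallest of these is 29.

29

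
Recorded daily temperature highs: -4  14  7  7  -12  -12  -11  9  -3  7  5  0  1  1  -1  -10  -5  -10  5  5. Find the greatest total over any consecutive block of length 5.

18

[-4, 14, 7, 7, -12] → sum 12
[14, 7, 7, -12, -12] → sum 4
[7, 7, -12, -12, -11] → sum -21
[7, -12, -12, -11, 9] → sum -19
[-12, -12, -11, 9, -3] → sum -29
[-12, -11, 9, -3, 7] → sum -10
[-11, 9, -3, 7, 5] → sum 7
[9, -3, 7, 5, 0] → sum 18
[-3, 7, 5, 0, 1] → sum 10
[7, 5, 0, 1, 1] → sum 14
[5, 0, 1, 1, -1] → sum 6
[0, 1, 1, -1, -10] → sum -9
[1, 1, -1, -10, -5] → sum -14
[1, -1, -10, -5, -10] → sum -25
[-1, -10, -5, -10, 5] → sum -21
[-10, -5, -10, 5, 5] → sum -15
Greatest of these is 18.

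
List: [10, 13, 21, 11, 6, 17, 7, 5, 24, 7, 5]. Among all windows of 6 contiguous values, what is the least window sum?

Each size-6 window and its sum:
[10, 13, 21, 11, 6, 17] → sum 78
[13, 21, 11, 6, 17, 7] → sum 75
[21, 11, 6, 17, 7, 5] → sum 67
[11, 6, 17, 7, 5, 24] → sum 70
[6, 17, 7, 5, 24, 7] → sum 66
[17, 7, 5, 24, 7, 5] → sum 65
Least of these is 65.

65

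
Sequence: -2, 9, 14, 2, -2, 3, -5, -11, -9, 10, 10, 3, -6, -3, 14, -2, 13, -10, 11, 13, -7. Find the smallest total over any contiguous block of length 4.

-22

-2 9 14 2 → sum 23
9 14 2 -2 → sum 23
14 2 -2 3 → sum 17
2 -2 3 -5 → sum -2
-2 3 -5 -11 → sum -15
3 -5 -11 -9 → sum -22
-5 -11 -9 10 → sum -15
-11 -9 10 10 → sum 0
-9 10 10 3 → sum 14
10 10 3 -6 → sum 17
10 3 -6 -3 → sum 4
3 -6 -3 14 → sum 8
-6 -3 14 -2 → sum 3
-3 14 -2 13 → sum 22
14 -2 13 -10 → sum 15
-2 13 -10 11 → sum 12
13 -10 11 13 → sum 27
-10 11 13 -7 → sum 7
Smallest of these is -22.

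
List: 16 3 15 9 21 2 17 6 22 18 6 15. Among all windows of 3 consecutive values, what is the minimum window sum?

[16, 3, 15] → sum 34
[3, 15, 9] → sum 27
[15, 9, 21] → sum 45
[9, 21, 2] → sum 32
[21, 2, 17] → sum 40
[2, 17, 6] → sum 25
[17, 6, 22] → sum 45
[6, 22, 18] → sum 46
[22, 18, 6] → sum 46
[18, 6, 15] → sum 39
Minimum of these is 25.

25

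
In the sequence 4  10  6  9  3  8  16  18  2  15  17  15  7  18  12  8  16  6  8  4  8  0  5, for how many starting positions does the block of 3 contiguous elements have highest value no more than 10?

8

4 10 6 → max 10  ≤ 10 ✓
10 6 9 → max 10  ≤ 10 ✓
6 9 3 → max 9  ≤ 10 ✓
9 3 8 → max 9  ≤ 10 ✓
3 8 16 → max 16
8 16 18 → max 18
16 18 2 → max 18
18 2 15 → max 18
2 15 17 → max 17
15 17 15 → max 17
17 15 7 → max 17
15 7 18 → max 18
7 18 12 → max 18
18 12 8 → max 18
12 8 16 → max 16
8 16 6 → max 16
16 6 8 → max 16
6 8 4 → max 8  ≤ 10 ✓
8 4 8 → max 8  ≤ 10 ✓
4 8 0 → max 8  ≤ 10 ✓
8 0 5 → max 8  ≤ 10 ✓
8 windows satisfy the condition.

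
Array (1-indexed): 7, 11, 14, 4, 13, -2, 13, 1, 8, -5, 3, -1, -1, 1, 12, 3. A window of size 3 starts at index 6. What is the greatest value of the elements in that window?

13

Elements at indices 6..8: -2, 13, 1
max(-2, 13, 1) = 13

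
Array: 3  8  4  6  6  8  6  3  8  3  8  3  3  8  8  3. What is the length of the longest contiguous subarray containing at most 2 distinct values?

9

[3] 1 distinct, len 1
[3, 8] 2 distinct, len 2
[8, 4] 2 distinct, len 2
[4, 6] 2 distinct, len 2
[4, 6, 6] 2 distinct, len 3
[6, 6, 8] 2 distinct, len 3
[6, 6, 8, 6] 2 distinct, len 4
[6, 3] 2 distinct, len 2
[3, 8] 2 distinct, len 2
[3, 8, 3] 2 distinct, len 3
[3, 8, 3, 8] 2 distinct, len 4
[3, 8, 3, 8, 3] 2 distinct, len 5
[3, 8, 3, 8, 3, 3] 2 distinct, len 6
[3, 8, 3, 8, 3, 3, 8] 2 distinct, len 7
[3, 8, 3, 8, 3, 3, 8, 8] 2 distinct, len 8
[3, 8, 3, 8, 3, 3, 8, 8, 3] 2 distinct, len 9
Longest length with ≤2 distinct: 9.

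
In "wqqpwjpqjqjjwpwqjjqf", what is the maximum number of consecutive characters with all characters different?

add w: [w] len 1
add q: [w, q] len 2
add q (repeat q, move left end past it): [q] len 1
add p: [q, p] len 2
add w: [q, p, w] len 3
add j: [q, p, w, j] len 4
add p (repeat p, move left end past it): [w, j, p] len 3
add q: [w, j, p, q] len 4
add j (repeat j, move left end past it): [p, q, j] len 3
add q (repeat q, move left end past it): [j, q] len 2
add j (repeat j, move left end past it): [q, j] len 2
add j (repeat j, move left end past it): [j] len 1
add w: [j, w] len 2
add p: [j, w, p] len 3
add w (repeat w, move left end past it): [p, w] len 2
add q: [p, w, q] len 3
add j: [p, w, q, j] len 4
add j (repeat j, move left end past it): [j] len 1
add q: [j, q] len 2
add f: [j, q, f] len 3
Longest all-distinct length: 4.

4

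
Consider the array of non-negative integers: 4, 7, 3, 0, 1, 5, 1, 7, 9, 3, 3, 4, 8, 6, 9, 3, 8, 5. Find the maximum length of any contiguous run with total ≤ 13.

5

Extend to the right; shrink from the left whenever the sum exceeds 13:
[4] sum 4 len 1
[4, 7] sum 11 len 2
[7, 3] sum 10 len 2
[7, 3, 0] sum 10 len 3
[7, 3, 0, 1] sum 11 len 4
[3, 0, 1, 5] sum 9 len 4
[3, 0, 1, 5, 1] sum 10 len 5
[5, 1, 7] sum 13 len 3
[9] sum 9 len 1
[9, 3] sum 12 len 2
[3, 3] sum 6 len 2
[3, 3, 4] sum 10 len 3
[4, 8] sum 12 len 2
[6] sum 6 len 1
[9] sum 9 len 1
[9, 3] sum 12 len 2
[3, 8] sum 11 len 2
[8, 5] sum 13 len 2
Longest length seen: 5.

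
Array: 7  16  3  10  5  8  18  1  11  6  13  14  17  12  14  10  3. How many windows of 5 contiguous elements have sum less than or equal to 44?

6

[7, 16, 3, 10, 5] → sum 41  ≤ 44 ✓
[16, 3, 10, 5, 8] → sum 42  ≤ 44 ✓
[3, 10, 5, 8, 18] → sum 44  ≤ 44 ✓
[10, 5, 8, 18, 1] → sum 42  ≤ 44 ✓
[5, 8, 18, 1, 11] → sum 43  ≤ 44 ✓
[8, 18, 1, 11, 6] → sum 44  ≤ 44 ✓
[18, 1, 11, 6, 13] → sum 49
[1, 11, 6, 13, 14] → sum 45
[11, 6, 13, 14, 17] → sum 61
[6, 13, 14, 17, 12] → sum 62
[13, 14, 17, 12, 14] → sum 70
[14, 17, 12, 14, 10] → sum 67
[17, 12, 14, 10, 3] → sum 56
6 windows satisfy the condition.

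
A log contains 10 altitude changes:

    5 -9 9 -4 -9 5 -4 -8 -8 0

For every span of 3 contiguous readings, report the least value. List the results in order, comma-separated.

(5, -9, 9) → min -9
(-9, 9, -4) → min -9
(9, -4, -9) → min -9
(-4, -9, 5) → min -9
(-9, 5, -4) → min -9
(5, -4, -8) → min -8
(-4, -8, -8) → min -8
(-8, -8, 0) → min -8

-9, -9, -9, -9, -9, -8, -8, -8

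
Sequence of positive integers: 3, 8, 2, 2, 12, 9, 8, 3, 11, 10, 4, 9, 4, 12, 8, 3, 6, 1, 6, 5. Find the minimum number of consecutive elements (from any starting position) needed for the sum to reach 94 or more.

13

Extend right; whenever the sum reaches 94, record the length and shrink from the left:
add 3: running sum 3 < 94
add 8: running sum 11 < 94
add 2: running sum 13 < 94
add 2: running sum 15 < 94
add 12: running sum 27 < 94
add 9: running sum 36 < 94
add 8: running sum 44 < 94
add 3: running sum 47 < 94
add 11: running sum 58 < 94
add 10: running sum 68 < 94
add 4: running sum 72 < 94
add 9: running sum 81 < 94
add 4: running sum 85 < 94
add 12: shortest ending here [8, 2, 2, 12, 9, 8, 3, 11, 10, 4, 9, 4, 12] sum 94, len 13
add 8: shortest ending here [2, 2, 12, 9, 8, 3, 11, 10, 4, 9, 4, 12, 8] sum 94, len 13
add 3: shortest ending here [2, 12, 9, 8, 3, 11, 10, 4, 9, 4, 12, 8, 3] sum 95, len 13
add 6: shortest ending here [12, 9, 8, 3, 11, 10, 4, 9, 4, 12, 8, 3, 6] sum 99, len 13
add 1: shortest ending here [12, 9, 8, 3, 11, 10, 4, 9, 4, 12, 8, 3, 6, 1] sum 100, len 14
add 6: shortest ending here [9, 8, 3, 11, 10, 4, 9, 4, 12, 8, 3, 6, 1, 6] sum 94, len 14
add 5: shortest ending here [9, 8, 3, 11, 10, 4, 9, 4, 12, 8, 3, 6, 1, 6, 5] sum 99, len 15
Shortest qualifying length: 13.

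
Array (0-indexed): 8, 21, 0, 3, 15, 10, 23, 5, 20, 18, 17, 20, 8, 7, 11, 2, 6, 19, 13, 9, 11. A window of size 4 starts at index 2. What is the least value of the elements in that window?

Elements at indices 2..5: 0, 3, 15, 10
min(0, 3, 15, 10) = 0

0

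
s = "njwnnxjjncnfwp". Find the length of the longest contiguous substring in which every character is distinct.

[n] len 1
[n, j] len 2
[n, j, w] len 3
[j, w, n] len 3
[n] len 1
[n, x] len 2
[n, x, j] len 3
[j] len 1
[j, n] len 2
[j, n, c] len 3
[c, n] len 2
[c, n, f] len 3
[c, n, f, w] len 4
[c, n, f, w, p] len 5
Longest all-distinct length: 5.

5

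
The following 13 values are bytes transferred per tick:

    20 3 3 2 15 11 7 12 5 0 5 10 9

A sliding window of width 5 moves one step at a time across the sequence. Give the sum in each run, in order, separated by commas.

43, 34, 38, 47, 50, 35, 29, 32, 29

Sliding a size-5 window across the 13 values:
20 3 3 2 15 → sum 43
3 3 2 15 11 → sum 34
3 2 15 11 7 → sum 38
2 15 11 7 12 → sum 47
15 11 7 12 5 → sum 50
11 7 12 5 0 → sum 35
7 12 5 0 5 → sum 29
12 5 0 5 10 → sum 32
5 0 5 10 9 → sum 29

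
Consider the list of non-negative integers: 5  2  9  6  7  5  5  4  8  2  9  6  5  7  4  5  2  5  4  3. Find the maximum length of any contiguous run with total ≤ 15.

4

→ 5: sum 5, len 1
→ 2: sum 7, len 2
→ 9 (dropped 5): sum 11, len 2
→ 6 (dropped 2): sum 15, len 2
→ 7 (dropped 9): sum 13, len 2
→ 5 (dropped 6): sum 12, len 2
→ 5 (dropped 7): sum 10, len 2
→ 4: sum 14, len 3
→ 8 (dropped 5, 5): sum 12, len 2
→ 2: sum 14, len 3
→ 9 (dropped 4, 8): sum 11, len 2
→ 6 (dropped 2): sum 15, len 2
→ 5 (dropped 9): sum 11, len 2
→ 7 (dropped 6): sum 12, len 2
→ 4 (dropped 5): sum 11, len 2
→ 5 (dropped 7): sum 9, len 2
→ 2: sum 11, len 3
→ 5 (dropped 4): sum 12, len 3
→ 4 (dropped 5): sum 11, len 3
→ 3: sum 14, len 4
Longest length seen: 4.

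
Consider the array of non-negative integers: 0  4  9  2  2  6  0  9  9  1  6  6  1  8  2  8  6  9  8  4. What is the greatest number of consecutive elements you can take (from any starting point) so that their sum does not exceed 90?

Extend to the right; shrink from the left whenever the sum exceeds 90:
add 0: [0] sum 0, len 1
add 4: [0, 4] sum 4, len 2
add 9: [0, 4, 9] sum 13, len 3
add 2: [0, 4, 9, 2] sum 15, len 4
add 2: [0, 4, 9, 2, 2] sum 17, len 5
add 6: [0, 4, 9, 2, 2, 6] sum 23, len 6
add 0: [0, 4, 9, 2, 2, 6, 0] sum 23, len 7
add 9: [0, 4, 9, 2, 2, 6, 0, 9] sum 32, len 8
add 9: [0, 4, 9, 2, 2, 6, 0, 9, 9] sum 41, len 9
add 1: [0, 4, 9, 2, 2, 6, 0, 9, 9, 1] sum 42, len 10
add 6: [0, 4, 9, 2, 2, 6, 0, 9, 9, 1, 6] sum 48, len 11
add 6: [0, 4, 9, 2, 2, 6, 0, 9, 9, 1, 6, 6] sum 54, len 12
add 1: [0, 4, 9, 2, 2, 6, 0, 9, 9, 1, 6, 6, 1] sum 55, len 13
add 8: [0, 4, 9, 2, 2, 6, 0, 9, 9, 1, 6, 6, 1, 8] sum 63, len 14
add 2: [0, 4, 9, 2, 2, 6, 0, 9, 9, 1, 6, 6, 1, 8, 2] sum 65, len 15
add 8: [0, 4, 9, 2, 2, 6, 0, 9, 9, 1, 6, 6, 1, 8, 2, 8] sum 73, len 16
add 6: [0, 4, 9, 2, 2, 6, 0, 9, 9, 1, 6, 6, 1, 8, 2, 8, 6] sum 79, len 17
add 9: [0, 4, 9, 2, 2, 6, 0, 9, 9, 1, 6, 6, 1, 8, 2, 8, 6, 9] sum 88, len 18
add 8: [2, 2, 6, 0, 9, 9, 1, 6, 6, 1, 8, 2, 8, 6, 9, 8] sum 83, len 16
add 4: [2, 2, 6, 0, 9, 9, 1, 6, 6, 1, 8, 2, 8, 6, 9, 8, 4] sum 87, len 17
Longest length seen: 18.

18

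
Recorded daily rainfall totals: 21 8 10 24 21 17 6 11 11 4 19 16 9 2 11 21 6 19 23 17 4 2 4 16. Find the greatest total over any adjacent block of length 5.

21 8 10 24 21 → sum 84
8 10 24 21 17 → sum 80
10 24 21 17 6 → sum 78
24 21 17 6 11 → sum 79
21 17 6 11 11 → sum 66
17 6 11 11 4 → sum 49
6 11 11 4 19 → sum 51
11 11 4 19 16 → sum 61
11 4 19 16 9 → sum 59
4 19 16 9 2 → sum 50
19 16 9 2 11 → sum 57
16 9 2 11 21 → sum 59
9 2 11 21 6 → sum 49
2 11 21 6 19 → sum 59
11 21 6 19 23 → sum 80
21 6 19 23 17 → sum 86
6 19 23 17 4 → sum 69
19 23 17 4 2 → sum 65
23 17 4 2 4 → sum 50
17 4 2 4 16 → sum 43
Greatest of these is 86.

86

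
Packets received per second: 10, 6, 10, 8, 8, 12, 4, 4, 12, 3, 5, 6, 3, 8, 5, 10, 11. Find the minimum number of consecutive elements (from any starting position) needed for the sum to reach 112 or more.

16

add 10: running sum 10 < 112
add 6: running sum 16 < 112
add 10: running sum 26 < 112
add 8: running sum 34 < 112
add 8: running sum 42 < 112
add 12: running sum 54 < 112
add 4: running sum 58 < 112
add 4: running sum 62 < 112
add 12: running sum 74 < 112
add 3: running sum 77 < 112
add 5: running sum 82 < 112
add 6: running sum 88 < 112
add 3: running sum 91 < 112
add 8: running sum 99 < 112
add 5: running sum 104 < 112
add 10: shortest ending here [10, 6, 10, 8, 8, 12, 4, 4, 12, 3, 5, 6, 3, 8, 5, 10] sum 114, len 16
add 11: shortest ending here [6, 10, 8, 8, 12, 4, 4, 12, 3, 5, 6, 3, 8, 5, 10, 11] sum 115, len 16
Shortest qualifying length: 16.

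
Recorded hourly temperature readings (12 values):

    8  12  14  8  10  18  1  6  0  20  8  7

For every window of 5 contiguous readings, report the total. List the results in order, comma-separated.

52, 62, 51, 43, 35, 45, 35, 41

8 12 14 8 10 → sum 52
12 14 8 10 18 → sum 62
14 8 10 18 1 → sum 51
8 10 18 1 6 → sum 43
10 18 1 6 0 → sum 35
18 1 6 0 20 → sum 45
1 6 0 20 8 → sum 35
6 0 20 8 7 → sum 41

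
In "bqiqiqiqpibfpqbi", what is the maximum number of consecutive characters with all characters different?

add b: [b] len 1
add q: [b, q] len 2
add i: [b, q, i] len 3
add q (repeat q, move left end past it): [i, q] len 2
add i (repeat i, move left end past it): [q, i] len 2
add q (repeat q, move left end past it): [i, q] len 2
add i (repeat i, move left end past it): [q, i] len 2
add q (repeat q, move left end past it): [i, q] len 2
add p: [i, q, p] len 3
add i (repeat i, move left end past it): [q, p, i] len 3
add b: [q, p, i, b] len 4
add f: [q, p, i, b, f] len 5
add p (repeat p, move left end past it): [i, b, f, p] len 4
add q: [i, b, f, p, q] len 5
add b (repeat b, move left end past it): [f, p, q, b] len 4
add i: [f, p, q, b, i] len 5
Longest all-distinct length: 5.

5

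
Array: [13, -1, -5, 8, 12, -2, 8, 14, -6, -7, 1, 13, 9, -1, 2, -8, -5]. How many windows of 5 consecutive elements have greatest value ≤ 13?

(13, -1, -5, 8, 12) → max 13  ≤ 13 ✓
(-1, -5, 8, 12, -2) → max 12  ≤ 13 ✓
(-5, 8, 12, -2, 8) → max 12  ≤ 13 ✓
(8, 12, -2, 8, 14) → max 14
(12, -2, 8, 14, -6) → max 14
(-2, 8, 14, -6, -7) → max 14
(8, 14, -6, -7, 1) → max 14
(14, -6, -7, 1, 13) → max 14
(-6, -7, 1, 13, 9) → max 13  ≤ 13 ✓
(-7, 1, 13, 9, -1) → max 13  ≤ 13 ✓
(1, 13, 9, -1, 2) → max 13  ≤ 13 ✓
(13, 9, -1, 2, -8) → max 13  ≤ 13 ✓
(9, -1, 2, -8, -5) → max 9  ≤ 13 ✓
8 windows satisfy the condition.

8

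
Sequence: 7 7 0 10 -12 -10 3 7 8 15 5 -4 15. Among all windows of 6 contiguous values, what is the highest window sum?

7 7 0 10 -12 -10 → sum 2
7 0 10 -12 -10 3 → sum -2
0 10 -12 -10 3 7 → sum -2
10 -12 -10 3 7 8 → sum 6
-12 -10 3 7 8 15 → sum 11
-10 3 7 8 15 5 → sum 28
3 7 8 15 5 -4 → sum 34
7 8 15 5 -4 15 → sum 46
Highest of these is 46.

46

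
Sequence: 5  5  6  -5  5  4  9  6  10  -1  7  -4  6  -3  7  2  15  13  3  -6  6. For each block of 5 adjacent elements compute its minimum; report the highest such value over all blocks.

5 5 6 -5 5 → min -5
5 6 -5 5 4 → min -5
6 -5 5 4 9 → min -5
-5 5 4 9 6 → min -5
5 4 9 6 10 → min 4
4 9 6 10 -1 → min -1
9 6 10 -1 7 → min -1
6 10 -1 7 -4 → min -4
10 -1 7 -4 6 → min -4
-1 7 -4 6 -3 → min -4
7 -4 6 -3 7 → min -4
-4 6 -3 7 2 → min -4
6 -3 7 2 15 → min -3
-3 7 2 15 13 → min -3
7 2 15 13 3 → min 2
2 15 13 3 -6 → min -6
15 13 3 -6 6 → min -6
Highest of these is 4.

4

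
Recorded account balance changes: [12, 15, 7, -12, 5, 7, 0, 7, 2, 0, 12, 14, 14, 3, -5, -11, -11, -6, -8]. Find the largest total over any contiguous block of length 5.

43

12 15 7 -12 5 → sum 27
15 7 -12 5 7 → sum 22
7 -12 5 7 0 → sum 7
-12 5 7 0 7 → sum 7
5 7 0 7 2 → sum 21
7 0 7 2 0 → sum 16
0 7 2 0 12 → sum 21
7 2 0 12 14 → sum 35
2 0 12 14 14 → sum 42
0 12 14 14 3 → sum 43
12 14 14 3 -5 → sum 38
14 14 3 -5 -11 → sum 15
14 3 -5 -11 -11 → sum -10
3 -5 -11 -11 -6 → sum -30
-5 -11 -11 -6 -8 → sum -41
Largest of these is 43.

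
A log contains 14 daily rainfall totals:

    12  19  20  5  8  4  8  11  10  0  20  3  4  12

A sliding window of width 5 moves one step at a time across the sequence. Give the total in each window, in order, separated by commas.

64, 56, 45, 36, 41, 33, 49, 44, 37, 39

Sliding a size-5 window across the 14 values:
(12, 19, 20, 5, 8) → sum 64
(19, 20, 5, 8, 4) → sum 56
(20, 5, 8, 4, 8) → sum 45
(5, 8, 4, 8, 11) → sum 36
(8, 4, 8, 11, 10) → sum 41
(4, 8, 11, 10, 0) → sum 33
(8, 11, 10, 0, 20) → sum 49
(11, 10, 0, 20, 3) → sum 44
(10, 0, 20, 3, 4) → sum 37
(0, 20, 3, 4, 12) → sum 39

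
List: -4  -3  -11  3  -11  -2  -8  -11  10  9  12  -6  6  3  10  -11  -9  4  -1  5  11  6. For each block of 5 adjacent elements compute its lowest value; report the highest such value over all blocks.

Each size-5 window and its min:
(-4, -3, -11, 3, -11) → min -11
(-3, -11, 3, -11, -2) → min -11
(-11, 3, -11, -2, -8) → min -11
(3, -11, -2, -8, -11) → min -11
(-11, -2, -8, -11, 10) → min -11
(-2, -8, -11, 10, 9) → min -11
(-8, -11, 10, 9, 12) → min -11
(-11, 10, 9, 12, -6) → min -11
(10, 9, 12, -6, 6) → min -6
(9, 12, -6, 6, 3) → min -6
(12, -6, 6, 3, 10) → min -6
(-6, 6, 3, 10, -11) → min -11
(6, 3, 10, -11, -9) → min -11
(3, 10, -11, -9, 4) → min -11
(10, -11, -9, 4, -1) → min -11
(-11, -9, 4, -1, 5) → min -11
(-9, 4, -1, 5, 11) → min -9
(4, -1, 5, 11, 6) → min -1
Highest of these is -1.

-1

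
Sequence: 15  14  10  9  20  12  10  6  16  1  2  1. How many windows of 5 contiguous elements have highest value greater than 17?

(15, 14, 10, 9, 20) → max 20  > 17 ✓
(14, 10, 9, 20, 12) → max 20  > 17 ✓
(10, 9, 20, 12, 10) → max 20  > 17 ✓
(9, 20, 12, 10, 6) → max 20  > 17 ✓
(20, 12, 10, 6, 16) → max 20  > 17 ✓
(12, 10, 6, 16, 1) → max 16
(10, 6, 16, 1, 2) → max 16
(6, 16, 1, 2, 1) → max 16
5 windows satisfy the condition.

5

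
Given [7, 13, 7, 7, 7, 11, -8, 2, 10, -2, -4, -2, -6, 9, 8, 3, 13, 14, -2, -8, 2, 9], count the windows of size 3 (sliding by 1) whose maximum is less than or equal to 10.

7 13 7 → max 13
13 7 7 → max 13
7 7 7 → max 7  ≤ 10 ✓
7 7 11 → max 11
7 11 -8 → max 11
11 -8 2 → max 11
-8 2 10 → max 10  ≤ 10 ✓
2 10 -2 → max 10  ≤ 10 ✓
10 -2 -4 → max 10  ≤ 10 ✓
-2 -4 -2 → max -2  ≤ 10 ✓
-4 -2 -6 → max -2  ≤ 10 ✓
-2 -6 9 → max 9  ≤ 10 ✓
-6 9 8 → max 9  ≤ 10 ✓
9 8 3 → max 9  ≤ 10 ✓
8 3 13 → max 13
3 13 14 → max 14
13 14 -2 → max 14
14 -2 -8 → max 14
-2 -8 2 → max 2  ≤ 10 ✓
-8 2 9 → max 9  ≤ 10 ✓
11 windows satisfy the condition.

11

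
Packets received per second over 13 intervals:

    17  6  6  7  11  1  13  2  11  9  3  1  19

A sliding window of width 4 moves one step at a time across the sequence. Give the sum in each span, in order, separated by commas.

Sliding a size-4 window across the 13 values:
17 6 6 7 → sum 36
6 6 7 11 → sum 30
6 7 11 1 → sum 25
7 11 1 13 → sum 32
11 1 13 2 → sum 27
1 13 2 11 → sum 27
13 2 11 9 → sum 35
2 11 9 3 → sum 25
11 9 3 1 → sum 24
9 3 1 19 → sum 32

36, 30, 25, 32, 27, 27, 35, 25, 24, 32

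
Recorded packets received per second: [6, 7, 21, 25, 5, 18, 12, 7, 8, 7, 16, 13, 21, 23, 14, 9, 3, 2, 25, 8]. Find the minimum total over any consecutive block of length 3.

Window sums for each of the 18 positions:
6 7 21 → sum 34
7 21 25 → sum 53
21 25 5 → sum 51
25 5 18 → sum 48
5 18 12 → sum 35
18 12 7 → sum 37
12 7 8 → sum 27
7 8 7 → sum 22
8 7 16 → sum 31
7 16 13 → sum 36
16 13 21 → sum 50
13 21 23 → sum 57
21 23 14 → sum 58
23 14 9 → sum 46
14 9 3 → sum 26
9 3 2 → sum 14
3 2 25 → sum 30
2 25 8 → sum 35
Minimum of these is 14.

14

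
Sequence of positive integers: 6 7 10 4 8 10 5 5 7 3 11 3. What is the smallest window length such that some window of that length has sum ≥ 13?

Extend right; whenever the sum reaches 13, record the length and shrink from the left:
add 6: running sum 6 < 13
add 7: shortest ending here [6, 7] sum 13, len 2
add 10: shortest ending here [7, 10] sum 17, len 2
add 4: shortest ending here [10, 4] sum 14, len 2
add 8: shortest ending here [10, 4, 8] sum 22, len 3
add 10: shortest ending here [8, 10] sum 18, len 2
add 5: shortest ending here [10, 5] sum 15, len 2
add 5: shortest ending here [10, 5, 5] sum 20, len 3
add 7: shortest ending here [5, 5, 7] sum 17, len 3
add 3: shortest ending here [5, 7, 3] sum 15, len 3
add 11: shortest ending here [3, 11] sum 14, len 2
add 3: shortest ending here [11, 3] sum 14, len 2
Shortest qualifying length: 2.

2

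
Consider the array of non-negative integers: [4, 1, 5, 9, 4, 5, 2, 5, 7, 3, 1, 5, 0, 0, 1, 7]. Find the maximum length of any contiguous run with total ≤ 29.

10

add 4: [4] sum 4, len 1
add 1: [4, 1] sum 5, len 2
add 5: [4, 1, 5] sum 10, len 3
add 9: [4, 1, 5, 9] sum 19, len 4
add 4: [4, 1, 5, 9, 4] sum 23, len 5
add 5: [4, 1, 5, 9, 4, 5] sum 28, len 6
add 2: [1, 5, 9, 4, 5, 2] sum 26, len 6
add 5: [9, 4, 5, 2, 5] sum 25, len 5
add 7: [4, 5, 2, 5, 7] sum 23, len 5
add 3: [4, 5, 2, 5, 7, 3] sum 26, len 6
add 1: [4, 5, 2, 5, 7, 3, 1] sum 27, len 7
add 5: [5, 2, 5, 7, 3, 1, 5] sum 28, len 7
add 0: [5, 2, 5, 7, 3, 1, 5, 0] sum 28, len 8
add 0: [5, 2, 5, 7, 3, 1, 5, 0, 0] sum 28, len 9
add 1: [5, 2, 5, 7, 3, 1, 5, 0, 0, 1] sum 29, len 10
add 7: [5, 7, 3, 1, 5, 0, 0, 1, 7] sum 29, len 9
Longest length seen: 10.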